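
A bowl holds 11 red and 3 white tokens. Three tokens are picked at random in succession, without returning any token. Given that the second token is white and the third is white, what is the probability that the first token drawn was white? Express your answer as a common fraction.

P(first=white and the second token is white and the third is white) = (3/14)·(2/13)·(1/12) = 1/364.
P(E) = Σ over first color = 11/364 + 1/364 = 3/91.
By Bayes, P(first=white | E) = 1/364 / 3/91 = 1/12 ≈ 0.0833.

1/12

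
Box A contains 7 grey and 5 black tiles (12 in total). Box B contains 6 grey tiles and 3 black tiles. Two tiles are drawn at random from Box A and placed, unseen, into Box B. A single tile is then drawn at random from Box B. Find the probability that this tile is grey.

43/66

Condition on how many of the transferred tiles are grey (from Box A: 7 grey of 12; then Box B has 11 total).
  0 grey: C(7,0)C(5,2)/C(12,2) = 5/33; then P = 6/11
  1 grey: C(7,1)C(5,1)/C(12,2) = 35/66; then P = 7/11
  2 grey: C(7,2)C(5,0)/C(12,2) = 7/22; then P = 8/11
P(grey from Box B) = 43/66 ≈ 0.6515.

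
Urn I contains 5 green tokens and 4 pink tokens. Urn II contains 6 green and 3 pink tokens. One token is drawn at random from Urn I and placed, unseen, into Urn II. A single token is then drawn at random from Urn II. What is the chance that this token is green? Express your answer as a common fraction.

Condition on how many of the transferred tokens are green (from Urn I: 5 green of 9; then Urn II has 10 total).
  0 green: C(5,0)C(4,1)/C(9,1) = 4/9; then P = 6/10
  1 green: C(5,1)C(4,0)/C(9,1) = 5/9; then P = 7/10
P(green from Urn II) = 59/90 ≈ 0.6556.

59/90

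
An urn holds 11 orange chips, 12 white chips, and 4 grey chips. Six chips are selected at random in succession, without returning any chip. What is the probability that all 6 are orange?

7/4485

Unordered draws without replacement: count favorable combinations over C(27,6).
Favorable = C(11,6) · C(12,0) · C(4,0) = 462; total = C(27,6) = 296010.
P = 462/296010 = 7/4485 ≈ 0.0016.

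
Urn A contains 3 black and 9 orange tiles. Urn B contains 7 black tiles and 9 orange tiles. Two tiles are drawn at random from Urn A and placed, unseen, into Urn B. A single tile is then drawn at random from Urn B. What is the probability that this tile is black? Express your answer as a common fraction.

5/12

Condition on how many of the transferred tiles are black (from Urn A: 3 black of 12; then Urn B has 18 total).
  0 black: C(3,0)C(9,2)/C(12,2) = 6/11; then P = 7/18
  1 black: C(3,1)C(9,1)/C(12,2) = 9/22; then P = 8/18
  2 black: C(3,2)C(9,0)/C(12,2) = 1/22; then P = 9/18
P(black from Urn B) = 5/12 ≈ 0.4167.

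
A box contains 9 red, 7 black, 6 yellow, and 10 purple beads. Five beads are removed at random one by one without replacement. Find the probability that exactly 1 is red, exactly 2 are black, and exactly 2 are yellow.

Unordered draws without replacement: count favorable combinations over C(32,5).
Favorable = C(9,1) · C(7,2) · C(6,2) · C(10,0) = 2835; total = C(32,5) = 201376.
P = 2835/201376 = 405/28768 ≈ 0.0141.

405/28768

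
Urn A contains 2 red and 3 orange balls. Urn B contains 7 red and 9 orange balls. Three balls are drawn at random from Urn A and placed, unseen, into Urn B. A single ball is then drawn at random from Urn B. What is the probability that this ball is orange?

54/95

Condition on how many of the transferred balls are orange (from Urn A: 3 orange of 5; then Urn B has 19 total).
  1 orange: C(3,1)C(2,2)/C(5,3) = 3/10; then P = 10/19
  2 orange: C(3,2)C(2,1)/C(5,3) = 3/5; then P = 11/19
  3 orange: C(3,3)C(2,0)/C(5,3) = 1/10; then P = 12/19
P(orange from Urn B) = 54/95 ≈ 0.5684.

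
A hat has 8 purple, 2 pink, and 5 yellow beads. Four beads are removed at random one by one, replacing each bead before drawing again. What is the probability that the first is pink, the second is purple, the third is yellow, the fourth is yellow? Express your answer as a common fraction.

Multiply the conditional probability of each draw in order, with replacement (the composition resets each draw).
P = (2/15) · (8/15) · (5/15) · (5/15) = 16/2025 ≈ 0.0079.

16/2025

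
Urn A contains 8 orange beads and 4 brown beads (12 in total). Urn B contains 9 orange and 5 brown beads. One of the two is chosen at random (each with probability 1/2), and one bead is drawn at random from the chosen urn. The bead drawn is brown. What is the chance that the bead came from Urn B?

15/29

P(brown | Urn A) = 1/3; P(brown | Urn B) = 5/14.
P(brown) = 1/2·1/3 + 1/2·5/14 = 29/84.
By Bayes' rule, P(Urn B | brown) = 5/28 / 29/84 = 15/29 ≈ 0.5172.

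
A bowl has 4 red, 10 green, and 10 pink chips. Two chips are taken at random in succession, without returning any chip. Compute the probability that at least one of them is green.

185/276

Use the complement: P(at least one green) = 1 − P(no green).
P(none) = C(14,2)/C(24,2) = 91/276.
So P = 1 − 91/276 = 185/276 ≈ 0.6703.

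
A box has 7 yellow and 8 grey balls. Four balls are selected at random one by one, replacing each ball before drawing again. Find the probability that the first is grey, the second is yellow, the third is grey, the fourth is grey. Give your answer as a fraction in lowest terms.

Multiply the conditional probability of each draw in order, with replacement (the composition resets each draw).
P = (8/15) · (7/15) · (8/15) · (8/15) = 3584/50625 ≈ 0.0708.

3584/50625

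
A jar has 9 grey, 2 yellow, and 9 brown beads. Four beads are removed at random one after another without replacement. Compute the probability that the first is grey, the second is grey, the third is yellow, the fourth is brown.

18/1615

Multiply the conditional probability of each draw in order, without replacement, so each draw removes one from its color and from the total.
P = (9/20) · (8/19) · (2/18) · (9/17) = 18/1615 ≈ 0.0111.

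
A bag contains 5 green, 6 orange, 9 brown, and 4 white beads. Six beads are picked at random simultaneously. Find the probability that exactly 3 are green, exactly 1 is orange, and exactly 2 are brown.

540/33649

Unordered draws without replacement: count favorable combinations over C(24,6).
Favorable = C(5,3) · C(6,1) · C(9,2) · C(4,0) = 2160; total = C(24,6) = 134596.
P = 2160/134596 = 540/33649 ≈ 0.0160.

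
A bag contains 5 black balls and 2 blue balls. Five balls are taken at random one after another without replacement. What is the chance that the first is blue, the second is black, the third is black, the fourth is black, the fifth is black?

2/21

Multiply the conditional probability of each draw in order, without replacement, so each draw removes one from its color and from the total.
P = (2/7) · (5/6) · (4/5) · (3/4) · (2/3) = 2/21 ≈ 0.0952.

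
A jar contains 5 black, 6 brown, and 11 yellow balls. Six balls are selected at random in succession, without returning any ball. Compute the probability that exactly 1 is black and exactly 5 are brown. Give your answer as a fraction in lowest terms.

10/24871

Unordered draws without replacement: count favorable combinations over C(22,6).
Favorable = C(5,1) · C(6,5) · C(11,0) = 30; total = C(22,6) = 74613.
P = 30/74613 = 10/24871 ≈ 0.0004.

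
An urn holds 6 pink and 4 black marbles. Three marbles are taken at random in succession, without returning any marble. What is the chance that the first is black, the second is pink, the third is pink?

Multiply the conditional probability of each draw in order, without replacement, so each draw removes one from its color and from the total.
P = (4/10) · (6/9) · (5/8) = 1/6 ≈ 0.1667.

1/6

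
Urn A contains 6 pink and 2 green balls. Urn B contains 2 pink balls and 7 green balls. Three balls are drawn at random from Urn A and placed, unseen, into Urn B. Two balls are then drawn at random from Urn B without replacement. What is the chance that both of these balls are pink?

199/1848

Condition on how many of the transferred balls are pink (from Urn A: 6 pink of 8; then Urn B has 12 total).
  1 pink: C(6,1)C(2,2)/C(8,3) = 3/28; then P = C(3,2)/C(12,2) = 1/22
  2 pink: C(6,2)C(2,1)/C(8,3) = 15/28; then P = C(4,2)/C(12,2) = 1/11
  3 pink: C(6,3)C(2,0)/C(8,3) = 5/14; then P = C(5,2)/C(12,2) = 5/33
P(both pink) = 199/1848 ≈ 0.1077.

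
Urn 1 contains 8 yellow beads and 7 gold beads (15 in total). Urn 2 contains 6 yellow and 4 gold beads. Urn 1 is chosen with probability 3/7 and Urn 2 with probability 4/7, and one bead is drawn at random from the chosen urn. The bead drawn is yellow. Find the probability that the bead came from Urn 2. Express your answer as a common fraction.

P(yellow | Urn 1) = 8/15; P(yellow | Urn 2) = 3/5.
P(yellow) = 3/7·8/15 + 4/7·3/5 = 4/7.
By Bayes' rule, P(Urn 2 | yellow) = 12/35 / 4/7 = 3/5 ≈ 0.6000.

3/5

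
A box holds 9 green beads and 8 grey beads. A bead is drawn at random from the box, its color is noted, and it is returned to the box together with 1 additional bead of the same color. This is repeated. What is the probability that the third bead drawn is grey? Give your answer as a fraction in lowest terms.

8/17

Sum over the four possibilities for the first two draws (grey/not-grey each), tracking how the grey count and total change by +1 per draw.
P(third is grey) = 8/17 ≈ 0.4706. (In a Pólya urn every draw has the same marginal probability 8/17.)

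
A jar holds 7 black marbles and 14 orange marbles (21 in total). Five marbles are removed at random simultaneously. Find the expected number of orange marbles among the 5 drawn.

10/3

By linearity of expectation, E[X] = Σ P(draw i is orange); by symmetry each draw (even without replacement) has P(orange) = 14/21.
E[X] = 5 · 14/21 = 10/3 ≈ 3.3333.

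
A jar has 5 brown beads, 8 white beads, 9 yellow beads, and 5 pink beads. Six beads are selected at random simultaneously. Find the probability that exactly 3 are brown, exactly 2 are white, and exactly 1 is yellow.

Unordered draws without replacement: count favorable combinations over C(27,6).
Favorable = C(5,3) · C(8,2) · C(9,1) · C(5,0) = 2520; total = C(27,6) = 296010.
P = 2520/296010 = 28/3289 ≈ 0.0085.

28/3289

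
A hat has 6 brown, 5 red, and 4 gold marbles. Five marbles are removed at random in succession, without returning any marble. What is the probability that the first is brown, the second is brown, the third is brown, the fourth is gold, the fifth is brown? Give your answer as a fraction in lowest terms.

Multiply the conditional probability of each draw in order, without replacement, so each draw removes one from its color and from the total.
P = (6/15) · (5/14) · (4/13) · (4/12) · (3/11) = 4/1001 ≈ 0.0040.

4/1001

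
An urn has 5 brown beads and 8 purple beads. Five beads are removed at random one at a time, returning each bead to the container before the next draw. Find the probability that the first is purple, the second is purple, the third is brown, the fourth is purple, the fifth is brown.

12800/371293

Multiply the conditional probability of each draw in order, with replacement (the composition resets each draw).
P = (8/13) · (8/13) · (5/13) · (8/13) · (5/13) = 12800/371293 ≈ 0.0345.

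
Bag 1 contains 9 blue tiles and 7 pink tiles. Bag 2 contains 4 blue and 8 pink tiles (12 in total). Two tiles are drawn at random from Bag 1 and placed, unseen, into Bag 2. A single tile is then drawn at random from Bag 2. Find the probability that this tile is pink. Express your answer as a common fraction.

Condition on how many of the transferred tiles are pink (from Bag 1: 7 pink of 16; then Bag 2 has 14 total).
  0 pink: C(7,0)C(9,2)/C(16,2) = 3/10; then P = 8/14
  1 pink: C(7,1)C(9,1)/C(16,2) = 21/40; then P = 9/14
  2 pink: C(7,2)C(9,0)/C(16,2) = 7/40; then P = 10/14
P(pink from Bag 2) = 71/112 ≈ 0.6339.

71/112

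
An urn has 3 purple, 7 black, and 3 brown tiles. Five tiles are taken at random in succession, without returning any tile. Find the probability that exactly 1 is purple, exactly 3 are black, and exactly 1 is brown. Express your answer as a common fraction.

35/143

Unordered draws without replacement: count favorable combinations over C(13,5).
Favorable = C(3,1) · C(7,3) · C(3,1) = 315; total = C(13,5) = 1287.
P = 315/1287 = 35/143 ≈ 0.2448.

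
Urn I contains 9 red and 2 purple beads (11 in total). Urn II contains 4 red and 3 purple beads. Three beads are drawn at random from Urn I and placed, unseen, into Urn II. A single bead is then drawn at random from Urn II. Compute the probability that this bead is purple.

Condition on how many of the transferred beads are purple (from Urn I: 2 purple of 11; then Urn II has 10 total).
  0 purple: C(2,0)C(9,3)/C(11,3) = 28/55; then P = 3/10
  1 purple: C(2,1)C(9,2)/C(11,3) = 24/55; then P = 4/10
  2 purple: C(2,2)C(9,1)/C(11,3) = 3/55; then P = 5/10
P(purple from Urn II) = 39/110 ≈ 0.3545.

39/110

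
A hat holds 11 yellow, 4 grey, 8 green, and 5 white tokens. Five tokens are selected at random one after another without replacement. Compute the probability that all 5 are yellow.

Unordered draws without replacement: count favorable combinations over C(28,5).
Favorable = C(11,5) · C(4,0) · C(8,0) · C(5,0) = 462; total = C(28,5) = 98280.
P = 462/98280 = 11/2340 ≈ 0.0047.

11/2340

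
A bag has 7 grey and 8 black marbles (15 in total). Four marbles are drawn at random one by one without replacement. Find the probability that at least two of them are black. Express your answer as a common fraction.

10/13

Sum the hypergeometric tail for j = 2,…,4 black marbles.
Favorable = C(8,2)·C(7,2) + C(8,3)·C(7,1) + C(8,4)·C(7,0) = 1050; total = C(15,4) = 1365.
P = 1050/1365 = 10/13 ≈ 0.7692.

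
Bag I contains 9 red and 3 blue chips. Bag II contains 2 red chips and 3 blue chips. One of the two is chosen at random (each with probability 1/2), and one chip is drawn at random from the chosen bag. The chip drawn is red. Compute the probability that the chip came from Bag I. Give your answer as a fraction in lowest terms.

P(red | Bag I) = 3/4; P(red | Bag II) = 2/5.
P(red) = 1/2·3/4 + 1/2·2/5 = 23/40.
By Bayes' rule, P(Bag I | red) = 3/8 / 23/40 = 15/23 ≈ 0.6522.

15/23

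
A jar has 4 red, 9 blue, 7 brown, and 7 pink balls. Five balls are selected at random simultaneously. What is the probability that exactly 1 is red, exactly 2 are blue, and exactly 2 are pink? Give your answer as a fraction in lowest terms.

Unordered draws without replacement: count favorable combinations over C(27,5).
Favorable = C(4,1) · C(9,2) · C(7,0) · C(7,2) = 3024; total = C(27,5) = 80730.
P = 3024/80730 = 56/1495 ≈ 0.0375.

56/1495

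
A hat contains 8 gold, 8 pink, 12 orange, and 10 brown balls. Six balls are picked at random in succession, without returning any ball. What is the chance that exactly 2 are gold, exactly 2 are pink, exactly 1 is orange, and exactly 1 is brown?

4480/131461

Unordered draws without replacement: count favorable combinations over C(38,6).
Favorable = C(8,2) · C(8,2) · C(12,1) · C(10,1) = 94080; total = C(38,6) = 2760681.
P = 94080/2760681 = 4480/131461 ≈ 0.0341.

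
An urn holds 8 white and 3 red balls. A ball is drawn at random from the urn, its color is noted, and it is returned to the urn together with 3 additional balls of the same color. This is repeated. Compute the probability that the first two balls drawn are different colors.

24/77

Either white then red, or red then white; after the first draw the total is 14.
P = (8/11)·(3/14) + (3/11)·(8/14) = 24/77 ≈ 0.3117.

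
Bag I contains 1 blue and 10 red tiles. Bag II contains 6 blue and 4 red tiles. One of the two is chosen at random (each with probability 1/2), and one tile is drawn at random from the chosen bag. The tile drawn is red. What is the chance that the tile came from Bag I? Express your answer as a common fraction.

25/36

P(red | Bag I) = 10/11; P(red | Bag II) = 2/5.
P(red) = 1/2·10/11 + 1/2·2/5 = 36/55.
By Bayes' rule, P(Bag I | red) = 5/11 / 36/55 = 25/36 ≈ 0.6944.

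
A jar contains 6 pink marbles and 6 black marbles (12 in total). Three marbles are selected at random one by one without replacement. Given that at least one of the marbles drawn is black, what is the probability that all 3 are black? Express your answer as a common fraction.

1/10

P(all 3 black) = C(6,3)/C(12,3) = 1/11; P(at least one black) = 1 − C(6,3)/C(12,3) = 10/11.
Since 'all 3 black' ⊆ 'at least one black', P(all 3 | at least one) = 1/11 / 10/11 = 1/10 ≈ 0.1000.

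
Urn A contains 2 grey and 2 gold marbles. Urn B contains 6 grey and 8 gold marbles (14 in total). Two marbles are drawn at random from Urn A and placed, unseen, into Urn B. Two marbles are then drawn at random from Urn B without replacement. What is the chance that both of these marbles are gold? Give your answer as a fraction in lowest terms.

217/720

Condition on how many of the transferred marbles are gold (from Urn A: 2 gold of 4; then Urn B has 16 total).
  0 gold: C(2,0)C(2,2)/C(4,2) = 1/6; then P = C(8,2)/C(16,2) = 7/30
  1 gold: C(2,1)C(2,1)/C(4,2) = 2/3; then P = C(9,2)/C(16,2) = 3/10
  2 gold: C(2,2)C(2,0)/C(4,2) = 1/6; then P = C(10,2)/C(16,2) = 3/8
P(both gold) = 217/720 ≈ 0.3014.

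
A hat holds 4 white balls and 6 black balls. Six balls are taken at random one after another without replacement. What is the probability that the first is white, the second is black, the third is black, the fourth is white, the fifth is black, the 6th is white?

Multiply the conditional probability of each draw in order, without replacement, so each draw removes one from its color and from the total.
P = (4/10) · (6/9) · (5/8) · (3/7) · (4/6) · (2/5) = 2/105 ≈ 0.0190.

2/105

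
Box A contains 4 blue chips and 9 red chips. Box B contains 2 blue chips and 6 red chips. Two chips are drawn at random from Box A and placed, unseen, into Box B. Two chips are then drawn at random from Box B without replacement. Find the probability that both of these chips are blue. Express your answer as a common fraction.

2/39

Condition on how many of the transferred chips are blue (from Box A: 4 blue of 13; then Box B has 10 total).
  0 blue: C(4,0)C(9,2)/C(13,2) = 6/13; then P = C(2,2)/C(10,2) = 1/45
  1 blue: C(4,1)C(9,1)/C(13,2) = 6/13; then P = C(3,2)/C(10,2) = 1/15
  2 blue: C(4,2)C(9,0)/C(13,2) = 1/13; then P = C(4,2)/C(10,2) = 2/15
P(both blue) = 2/39 ≈ 0.0513.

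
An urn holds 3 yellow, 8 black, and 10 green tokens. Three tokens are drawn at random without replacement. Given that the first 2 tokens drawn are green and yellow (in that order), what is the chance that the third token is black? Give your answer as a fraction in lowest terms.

8/19

After removing 1 yellow, 1 green, the urn has 8 black out of 19 remaining.
P(third is black | given) = 8/19 ≈ 0.4211.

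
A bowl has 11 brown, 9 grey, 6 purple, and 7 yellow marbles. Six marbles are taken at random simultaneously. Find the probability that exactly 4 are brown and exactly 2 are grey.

135/12586

Unordered draws without replacement: count favorable combinations over C(33,6).
Favorable = C(11,4) · C(9,2) · C(6,0) · C(7,0) = 11880; total = C(33,6) = 1107568.
P = 11880/1107568 = 135/12586 ≈ 0.0107.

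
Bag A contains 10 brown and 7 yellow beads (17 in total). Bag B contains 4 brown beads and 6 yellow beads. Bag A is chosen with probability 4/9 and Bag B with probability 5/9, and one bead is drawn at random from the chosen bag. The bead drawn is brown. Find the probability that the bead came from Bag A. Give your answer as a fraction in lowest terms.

P(brown | Bag A) = 10/17; P(brown | Bag B) = 2/5.
P(brown) = 4/9·10/17 + 5/9·2/5 = 74/153.
By Bayes' rule, P(Bag A | brown) = 40/153 / 74/153 = 20/37 ≈ 0.5405.

20/37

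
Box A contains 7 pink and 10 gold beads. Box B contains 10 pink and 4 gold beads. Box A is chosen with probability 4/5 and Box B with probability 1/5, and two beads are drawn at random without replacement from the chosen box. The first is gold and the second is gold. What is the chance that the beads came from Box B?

P(E | Box A) = 45/136; P(E | Box B) = 6/91.
P(E) = 4/5·45/136 + 1/5·6/91 = 4299/15470.
By Bayes' rule, P(Box B | E) = 6/455 / 4299/15470 = 68/1433 ≈ 0.0475.

68/1433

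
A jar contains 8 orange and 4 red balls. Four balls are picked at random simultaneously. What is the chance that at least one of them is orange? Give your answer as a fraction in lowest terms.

Use the complement: P(at least one orange) = 1 − P(no orange).
P(none) = C(4,4)/C(12,4) = 1/495.
So P = 1 − 1/495 = 494/495 ≈ 0.9980.

494/495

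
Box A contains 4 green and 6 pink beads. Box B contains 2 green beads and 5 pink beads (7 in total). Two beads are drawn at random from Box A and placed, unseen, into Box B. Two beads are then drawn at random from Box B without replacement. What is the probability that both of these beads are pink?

49/108

Condition on how many of the transferred beads are pink (from Box A: 6 pink of 10; then Box B has 9 total).
  0 pink: C(6,0)C(4,2)/C(10,2) = 2/15; then P = C(5,2)/C(9,2) = 5/18
  1 pink: C(6,1)C(4,1)/C(10,2) = 8/15; then P = C(6,2)/C(9,2) = 5/12
  2 pink: C(6,2)C(4,0)/C(10,2) = 1/3; then P = C(7,2)/C(9,2) = 7/12
P(both pink) = 49/108 ≈ 0.4537.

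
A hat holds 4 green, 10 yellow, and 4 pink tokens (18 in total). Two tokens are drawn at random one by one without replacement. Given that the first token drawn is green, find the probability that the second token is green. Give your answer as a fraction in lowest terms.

After removing 1 green, the hat has 3 green out of 17 remaining.
P(second is green | given) = 3/17 ≈ 0.1765.

3/17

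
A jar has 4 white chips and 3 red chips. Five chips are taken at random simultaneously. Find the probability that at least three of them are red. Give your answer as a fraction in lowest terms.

2/7

Sum the hypergeometric tail for j = 3,…,3 red chips.
Favorable = C(3,3)·C(4,2) = 6; total = C(7,5) = 21.
P = 6/21 = 2/7 ≈ 0.2857.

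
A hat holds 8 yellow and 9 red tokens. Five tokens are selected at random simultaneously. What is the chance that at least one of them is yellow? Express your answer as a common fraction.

Use the complement: P(at least one yellow) = 1 − P(no yellow).
P(none) = C(9,5)/C(17,5) = 126/6188.
So P = 1 − 126/6188 = 433/442 ≈ 0.9796.

433/442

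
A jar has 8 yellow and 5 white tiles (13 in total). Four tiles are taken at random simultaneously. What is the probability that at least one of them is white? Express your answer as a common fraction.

129/143

Use the complement: P(at least one white) = 1 − P(no white).
P(none) = C(8,4)/C(13,4) = 70/715.
So P = 1 − 70/715 = 129/143 ≈ 0.9021.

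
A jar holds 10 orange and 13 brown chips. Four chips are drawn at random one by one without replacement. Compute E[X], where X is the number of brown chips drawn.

By linearity of expectation, E[X] = Σ P(draw i is brown); by symmetry each draw (even without replacement) has P(brown) = 13/23.
E[X] = 4 · 13/23 = 52/23 ≈ 2.2609.

52/23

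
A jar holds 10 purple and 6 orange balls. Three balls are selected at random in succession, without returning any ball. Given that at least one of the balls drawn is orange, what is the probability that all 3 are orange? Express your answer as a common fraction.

P(all 3 orange) = C(6,3)/C(16,3) = 1/28; P(at least one orange) = 1 − C(10,3)/C(16,3) = 11/14.
Since 'all 3 orange' ⊆ 'at least one orange', P(all 3 | at least one) = 1/28 / 11/14 = 1/22 ≈ 0.0455.

1/22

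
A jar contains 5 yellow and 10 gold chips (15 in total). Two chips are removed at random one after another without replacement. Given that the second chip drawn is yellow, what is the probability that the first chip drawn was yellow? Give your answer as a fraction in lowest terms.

P(first=yellow and the second chip drawn is yellow) = (5/15)·(4/14) = 2/21.
P(the second chip drawn is yellow) = Σ over first color = 2/21 + 5/21 = 1/3.
By Bayes, P(first=yellow | the second chip drawn is yellow) = 2/21 / 1/3 = 2/7 ≈ 0.2857.

2/7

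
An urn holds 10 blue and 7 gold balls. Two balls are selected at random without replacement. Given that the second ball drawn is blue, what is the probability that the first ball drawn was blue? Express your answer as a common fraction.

9/16

P(first=blue and the second ball drawn is blue) = (10/17)·(9/16) = 45/136.
P(the second ball drawn is blue) = Σ over first color = 45/136 + 35/136 = 10/17.
By Bayes, P(first=blue | the second ball drawn is blue) = 45/136 / 10/17 = 9/16 ≈ 0.5625.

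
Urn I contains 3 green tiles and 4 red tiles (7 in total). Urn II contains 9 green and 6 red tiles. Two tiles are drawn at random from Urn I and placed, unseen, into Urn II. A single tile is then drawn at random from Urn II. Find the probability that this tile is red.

Condition on how many of the transferred tiles are red (from Urn I: 4 red of 7; then Urn II has 17 total).
  0 red: C(4,0)C(3,2)/C(7,2) = 1/7; then P = 6/17
  1 red: C(4,1)C(3,1)/C(7,2) = 4/7; then P = 7/17
  2 red: C(4,2)C(3,0)/C(7,2) = 2/7; then P = 8/17
P(red from Urn II) = 50/119 ≈ 0.4202.

50/119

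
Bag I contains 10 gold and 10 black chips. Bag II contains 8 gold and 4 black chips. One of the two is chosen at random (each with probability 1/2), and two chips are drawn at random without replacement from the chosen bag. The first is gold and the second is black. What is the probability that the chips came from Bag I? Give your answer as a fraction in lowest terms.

165/317

P(E | Bag I) = 5/19; P(E | Bag II) = 8/33.
P(E) = 1/2·5/19 + 1/2·8/33 = 317/1254.
By Bayes' rule, P(Bag I | E) = 5/38 / 317/1254 = 165/317 ≈ 0.5205.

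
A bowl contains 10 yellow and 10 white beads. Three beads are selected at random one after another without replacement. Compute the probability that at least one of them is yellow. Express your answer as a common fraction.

17/19

Use the complement: P(at least one yellow) = 1 − P(no yellow).
P(none) = C(10,3)/C(20,3) = 120/1140.
So P = 1 − 120/1140 = 17/19 ≈ 0.8947.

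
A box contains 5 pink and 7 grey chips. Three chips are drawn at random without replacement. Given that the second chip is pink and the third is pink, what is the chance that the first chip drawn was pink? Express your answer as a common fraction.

P(first=pink and the second chip is pink and the third is pink) = (5/12)·(4/11)·(3/10) = 1/22.
P(E) = Σ over first color = 1/22 + 7/66 = 5/33.
By Bayes, P(first=pink | E) = 1/22 / 5/33 = 3/10 ≈ 0.3000.

3/10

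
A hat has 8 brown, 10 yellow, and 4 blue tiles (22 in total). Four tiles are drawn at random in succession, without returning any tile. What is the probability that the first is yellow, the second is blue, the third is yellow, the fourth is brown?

24/1463

Multiply the conditional probability of each draw in order, without replacement, so each draw removes one from its color and from the total.
P = (10/22) · (4/21) · (9/20) · (8/19) = 24/1463 ≈ 0.0164.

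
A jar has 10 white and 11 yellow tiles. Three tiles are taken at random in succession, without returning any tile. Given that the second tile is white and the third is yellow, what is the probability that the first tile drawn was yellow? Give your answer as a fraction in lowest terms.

10/19

P(first=yellow and the second tile is white and the third is yellow) = (11/21)·(10/20)·(10/19) = 55/399.
P(E) = Σ over first color = 33/266 + 55/399 = 11/42.
By Bayes, P(first=yellow | E) = 55/399 / 11/42 = 10/19 ≈ 0.5263.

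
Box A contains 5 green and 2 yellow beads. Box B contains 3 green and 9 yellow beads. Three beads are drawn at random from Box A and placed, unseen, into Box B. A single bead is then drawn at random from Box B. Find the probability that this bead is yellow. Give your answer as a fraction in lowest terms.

Condition on how many of the transferred beads are yellow (from Box A: 2 yellow of 7; then Box B has 15 total).
  0 yellow: C(2,0)C(5,3)/C(7,3) = 2/7; then P = 9/15
  1 yellow: C(2,1)C(5,2)/C(7,3) = 4/7; then P = 10/15
  2 yellow: C(2,2)C(5,1)/C(7,3) = 1/7; then P = 11/15
P(yellow from Box B) = 23/35 ≈ 0.6571.

23/35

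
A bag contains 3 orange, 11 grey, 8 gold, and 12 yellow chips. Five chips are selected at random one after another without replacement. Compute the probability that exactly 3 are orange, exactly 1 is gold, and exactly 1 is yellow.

Unordered draws without replacement: count favorable combinations over C(34,5).
Favorable = C(3,3) · C(11,0) · C(8,1) · C(12,1) = 96; total = C(34,5) = 278256.
P = 96/278256 = 2/5797 ≈ 0.0003.

2/5797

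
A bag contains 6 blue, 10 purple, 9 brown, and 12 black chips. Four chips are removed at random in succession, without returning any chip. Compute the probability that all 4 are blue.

Unordered draws without replacement: count favorable combinations over C(37,4).
Favorable = C(6,4) · C(10,0) · C(9,0) · C(12,0) = 15; total = C(37,4) = 66045.
P = 15/66045 = 1/4403 ≈ 0.0002.

1/4403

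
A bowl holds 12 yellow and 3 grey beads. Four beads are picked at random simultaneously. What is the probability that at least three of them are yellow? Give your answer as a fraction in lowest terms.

Sum the hypergeometric tail for j = 3,…,4 yellow beads.
Favorable = C(12,3)·C(3,1) + C(12,4)·C(3,0) = 1155; total = C(15,4) = 1365.
P = 1155/1365 = 11/13 ≈ 0.8462.

11/13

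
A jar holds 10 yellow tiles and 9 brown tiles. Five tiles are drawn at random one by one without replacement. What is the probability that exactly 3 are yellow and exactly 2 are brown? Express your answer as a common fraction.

Unordered draws without replacement: count favorable combinations over C(19,5).
Favorable = C(10,3) · C(9,2) = 4320; total = C(19,5) = 11628.
P = 4320/11628 = 120/323 ≈ 0.3715.

120/323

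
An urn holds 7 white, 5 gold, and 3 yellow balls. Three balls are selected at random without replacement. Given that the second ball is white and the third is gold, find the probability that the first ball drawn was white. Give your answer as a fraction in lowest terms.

P(first=white and the second ball is white and the third is gold) = (7/15)·(6/14)·(5/13) = 1/13.
P(E) = Σ over first color = 1/13 + 2/39 + 1/26 = 1/6.
By Bayes, P(first=white | E) = 1/13 / 1/6 = 6/13 ≈ 0.4615.

6/13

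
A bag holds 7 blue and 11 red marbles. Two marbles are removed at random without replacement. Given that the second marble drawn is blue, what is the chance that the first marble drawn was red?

11/17

P(first=red and the second marble drawn is blue) = (11/18)·(7/17) = 77/306.
P(the second marble drawn is blue) = Σ over first color = 7/51 + 77/306 = 7/18.
By Bayes, P(first=red | the second marble drawn is blue) = 77/306 / 7/18 = 11/17 ≈ 0.6471.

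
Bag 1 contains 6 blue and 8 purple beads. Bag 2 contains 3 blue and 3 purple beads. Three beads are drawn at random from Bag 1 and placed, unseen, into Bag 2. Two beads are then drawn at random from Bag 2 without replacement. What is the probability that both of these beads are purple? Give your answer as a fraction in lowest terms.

275/1092

Condition on how many of the transferred beads are purple (from Bag 1: 8 purple of 14; then Bag 2 has 9 total).
  0 purple: C(8,0)C(6,3)/C(14,3) = 5/91; then P = C(3,2)/C(9,2) = 1/12
  1 purple: C(8,1)C(6,2)/C(14,3) = 30/91; then P = C(4,2)/C(9,2) = 1/6
  2 purple: C(8,2)C(6,1)/C(14,3) = 6/13; then P = C(5,2)/C(9,2) = 5/18
  3 purple: C(8,3)C(6,0)/C(14,3) = 2/13; then P = C(6,2)/C(9,2) = 5/12
P(both purple) = 275/1092 ≈ 0.2518.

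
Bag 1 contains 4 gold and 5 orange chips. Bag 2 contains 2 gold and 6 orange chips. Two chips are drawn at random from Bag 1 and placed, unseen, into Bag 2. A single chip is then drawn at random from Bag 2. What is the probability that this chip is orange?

Condition on how many of the transferred chips are orange (from Bag 1: 5 orange of 9; then Bag 2 has 10 total).
  0 orange: C(5,0)C(4,2)/C(9,2) = 1/6; then P = 6/10
  1 orange: C(5,1)C(4,1)/C(9,2) = 5/9; then P = 7/10
  2 orange: C(5,2)C(4,0)/C(9,2) = 5/18; then P = 8/10
P(orange from Bag 2) = 32/45 ≈ 0.7111.

32/45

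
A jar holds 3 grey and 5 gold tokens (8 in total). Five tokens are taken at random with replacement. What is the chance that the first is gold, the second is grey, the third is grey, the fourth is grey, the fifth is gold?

675/32768

Multiply the conditional probability of each draw in order, with replacement (the composition resets each draw).
P = (5/8) · (3/8) · (3/8) · (3/8) · (5/8) = 675/32768 ≈ 0.0206.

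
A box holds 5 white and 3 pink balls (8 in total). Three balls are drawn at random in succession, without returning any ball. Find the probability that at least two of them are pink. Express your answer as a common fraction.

2/7

Sum the hypergeometric tail for j = 2,…,3 pink balls.
Favorable = C(3,2)·C(5,1) + C(3,3)·C(5,0) = 16; total = C(8,3) = 56.
P = 16/56 = 2/7 ≈ 0.2857.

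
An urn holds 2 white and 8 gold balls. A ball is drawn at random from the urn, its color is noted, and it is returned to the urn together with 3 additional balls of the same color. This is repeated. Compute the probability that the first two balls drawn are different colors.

Either gold then white, or white then gold; after the first draw the total is 13.
P = (8/10)·(2/13) + (2/10)·(8/13) = 16/65 ≈ 0.2462.

16/65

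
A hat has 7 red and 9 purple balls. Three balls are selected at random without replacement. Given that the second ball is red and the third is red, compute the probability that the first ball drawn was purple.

9/14

P(first=purple and the second ball is red and the third is red) = (9/16)·(7/15)·(6/14) = 9/80.
P(E) = Σ over first color = 1/16 + 9/80 = 7/40.
By Bayes, P(first=purple | E) = 9/80 / 7/40 = 9/14 ≈ 0.6429.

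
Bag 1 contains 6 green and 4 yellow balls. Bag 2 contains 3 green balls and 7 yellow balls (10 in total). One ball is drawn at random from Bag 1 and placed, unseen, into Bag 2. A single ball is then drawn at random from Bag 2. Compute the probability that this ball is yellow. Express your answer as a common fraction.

37/55

Condition on how many of the transferred balls are yellow (from Bag 1: 4 yellow of 10; then Bag 2 has 11 total).
  0 yellow: C(4,0)C(6,1)/C(10,1) = 3/5; then P = 7/11
  1 yellow: C(4,1)C(6,0)/C(10,1) = 2/5; then P = 8/11
P(yellow from Bag 2) = 37/55 ≈ 0.6727.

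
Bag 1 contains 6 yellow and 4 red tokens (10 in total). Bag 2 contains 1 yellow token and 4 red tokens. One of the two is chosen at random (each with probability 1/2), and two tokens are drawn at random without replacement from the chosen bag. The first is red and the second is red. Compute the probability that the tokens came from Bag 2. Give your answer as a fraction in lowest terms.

P(E | Bag 1) = 2/15; P(E | Bag 2) = 3/5.
P(E) = 1/2·2/15 + 1/2·3/5 = 11/30.
By Bayes' rule, P(Bag 2 | E) = 3/10 / 11/30 = 9/11 ≈ 0.8182.

9/11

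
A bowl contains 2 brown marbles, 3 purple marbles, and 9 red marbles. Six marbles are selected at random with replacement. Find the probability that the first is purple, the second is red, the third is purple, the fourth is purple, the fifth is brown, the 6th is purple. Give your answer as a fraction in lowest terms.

Multiply the conditional probability of each draw in order, with replacement (the composition resets each draw).
P = (3/14) · (9/14) · (3/14) · (3/14) · (2/14) · (3/14) = 729/3764768 ≈ 0.0002.

729/3764768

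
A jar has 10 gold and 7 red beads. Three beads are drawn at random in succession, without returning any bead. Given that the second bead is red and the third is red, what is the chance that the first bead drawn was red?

1/3

P(first=red and the second bead is red and the third is red) = (7/17)·(6/16)·(5/15) = 7/136.
P(E) = Σ over first color = 7/68 + 7/136 = 21/136.
By Bayes, P(first=red | E) = 7/136 / 21/136 = 1/3 ≈ 0.3333.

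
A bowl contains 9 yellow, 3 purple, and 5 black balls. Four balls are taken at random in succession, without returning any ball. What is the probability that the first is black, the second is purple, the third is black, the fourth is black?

3/952

Multiply the conditional probability of each draw in order, without replacement, so each draw removes one from its color and from the total.
P = (5/17) · (3/16) · (4/15) · (3/14) = 3/952 ≈ 0.0032.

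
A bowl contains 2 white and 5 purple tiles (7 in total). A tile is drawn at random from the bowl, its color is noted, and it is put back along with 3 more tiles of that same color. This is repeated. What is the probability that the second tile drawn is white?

2/7

Condition on the first draw. If first is white (prob 2/7), second-white has prob (5)/(10); if not (prob 5/7), it has prob 2/(10).
P = (2/7)·(5/10) + (5/7)·(2/10) = 2/7 ≈ 0.2857.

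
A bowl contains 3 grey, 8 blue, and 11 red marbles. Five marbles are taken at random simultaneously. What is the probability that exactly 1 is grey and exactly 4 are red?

Unordered draws without replacement: count favorable combinations over C(22,5).
Favorable = C(3,1) · C(8,0) · C(11,4) = 990; total = C(22,5) = 26334.
P = 990/26334 = 5/133 ≈ 0.0376.

5/133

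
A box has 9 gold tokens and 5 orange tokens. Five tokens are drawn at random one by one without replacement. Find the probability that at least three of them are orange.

Sum the hypergeometric tail for j = 3,…,5 orange tokens.
Favorable = C(5,3)·C(9,2) + C(5,4)·C(9,1) + C(5,5)·C(9,0) = 406; total = C(14,5) = 2002.
P = 406/2002 = 29/143 ≈ 0.2028.

29/143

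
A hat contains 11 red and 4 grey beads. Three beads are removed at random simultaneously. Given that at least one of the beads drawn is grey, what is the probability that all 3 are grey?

2/145

P(all 3 grey) = C(4,3)/C(15,3) = 4/455; P(at least one grey) = 1 − C(11,3)/C(15,3) = 58/91.
Since 'all 3 grey' ⊆ 'at least one grey', P(all 3 | at least one) = 4/455 / 58/91 = 2/145 ≈ 0.0138.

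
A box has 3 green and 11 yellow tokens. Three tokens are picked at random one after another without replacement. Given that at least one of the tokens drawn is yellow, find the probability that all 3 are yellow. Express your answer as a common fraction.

P(all 3 yellow) = C(11,3)/C(14,3) = 165/364; P(at least one yellow) = 1 − C(3,3)/C(14,3) = 363/364.
Since 'all 3 yellow' ⊆ 'at least one yellow', P(all 3 | at least one) = 165/364 / 363/364 = 5/11 ≈ 0.4545.

5/11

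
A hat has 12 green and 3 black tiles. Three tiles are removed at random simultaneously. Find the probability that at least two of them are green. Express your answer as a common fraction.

Sum the hypergeometric tail for j = 2,…,3 green tiles.
Favorable = C(12,2)·C(3,1) + C(12,3)·C(3,0) = 418; total = C(15,3) = 455.
P = 418/455 = 418/455 ≈ 0.9187.

418/455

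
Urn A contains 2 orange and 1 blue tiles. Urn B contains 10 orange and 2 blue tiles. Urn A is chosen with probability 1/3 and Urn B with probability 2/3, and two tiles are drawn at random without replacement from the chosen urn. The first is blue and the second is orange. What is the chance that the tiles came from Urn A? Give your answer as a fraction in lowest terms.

11/21

P(E | Urn A) = 1/3; P(E | Urn B) = 5/33.
P(E) = 1/3·1/3 + 2/3·5/33 = 7/33.
By Bayes' rule, P(Urn A | E) = 1/9 / 7/33 = 11/21 ≈ 0.5238.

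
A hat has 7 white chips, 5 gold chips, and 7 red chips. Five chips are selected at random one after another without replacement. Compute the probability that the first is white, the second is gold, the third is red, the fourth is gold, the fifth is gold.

Multiply the conditional probability of each draw in order, without replacement, so each draw removes one from its color and from the total.
P = (7/19) · (5/18) · (7/17) · (4/16) · (3/15) = 49/23256 ≈ 0.0021.

49/23256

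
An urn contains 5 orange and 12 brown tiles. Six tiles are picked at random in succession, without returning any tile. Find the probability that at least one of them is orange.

409/442

Use the complement: P(at least one orange) = 1 − P(no orange).
P(none) = C(12,6)/C(17,6) = 924/12376.
So P = 1 − 924/12376 = 409/442 ≈ 0.9253.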